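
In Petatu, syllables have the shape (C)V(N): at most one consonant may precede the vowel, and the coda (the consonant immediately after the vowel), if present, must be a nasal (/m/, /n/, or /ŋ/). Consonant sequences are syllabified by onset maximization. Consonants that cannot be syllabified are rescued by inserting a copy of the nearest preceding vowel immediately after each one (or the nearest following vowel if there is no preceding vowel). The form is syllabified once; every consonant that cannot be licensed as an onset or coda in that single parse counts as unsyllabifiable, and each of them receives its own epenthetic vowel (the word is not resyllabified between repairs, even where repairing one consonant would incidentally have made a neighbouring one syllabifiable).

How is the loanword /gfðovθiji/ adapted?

gofoðovoθiji

The consonants /g/, /f/, /v/ cannot be parsed into a legal (C)V(N) syllable (only a nasal (/m/, /n/, or /ŋ/) is licensed in coda position; onsets are limited to one consonant).
Each unlicensed consonant becomes the onset of a new syllable: /g/ → /go/, /f/ → /fo/, /v/ → /vo/.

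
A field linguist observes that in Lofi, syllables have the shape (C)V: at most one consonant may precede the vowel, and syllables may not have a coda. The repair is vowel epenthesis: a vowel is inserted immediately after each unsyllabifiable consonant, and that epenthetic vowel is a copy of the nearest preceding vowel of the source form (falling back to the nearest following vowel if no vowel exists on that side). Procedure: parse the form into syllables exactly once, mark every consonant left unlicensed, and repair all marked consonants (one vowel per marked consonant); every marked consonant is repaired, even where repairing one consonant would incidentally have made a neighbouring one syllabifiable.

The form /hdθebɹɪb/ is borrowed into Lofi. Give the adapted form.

The consonants /h/, /d/, /b/, /b/ cannot be parsed into a legal (C)V syllable (no codas are permitted; onsets are limited to one consonant).
Epenthesis after each stranded consonant: /h/ → /he/, /d/ → /de/, /b/ → /be/, /b/ → /bɪ/.

hedeθebeɹɪbɪ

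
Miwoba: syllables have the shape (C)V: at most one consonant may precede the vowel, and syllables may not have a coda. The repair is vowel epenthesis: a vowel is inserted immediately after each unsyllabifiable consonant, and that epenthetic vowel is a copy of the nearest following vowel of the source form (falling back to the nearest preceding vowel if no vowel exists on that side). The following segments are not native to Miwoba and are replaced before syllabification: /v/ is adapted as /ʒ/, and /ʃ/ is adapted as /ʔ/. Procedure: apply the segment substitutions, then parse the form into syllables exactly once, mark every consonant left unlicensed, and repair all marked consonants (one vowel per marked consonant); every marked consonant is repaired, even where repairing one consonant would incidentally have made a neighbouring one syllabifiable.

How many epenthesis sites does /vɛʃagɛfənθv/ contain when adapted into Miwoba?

3

After substitution the input is /ʒɛʔagɛfənθʒ/.
The unsyllabifiable consonants are /n/, /θ/, /ʒ/; each receives one epenthetic vowel.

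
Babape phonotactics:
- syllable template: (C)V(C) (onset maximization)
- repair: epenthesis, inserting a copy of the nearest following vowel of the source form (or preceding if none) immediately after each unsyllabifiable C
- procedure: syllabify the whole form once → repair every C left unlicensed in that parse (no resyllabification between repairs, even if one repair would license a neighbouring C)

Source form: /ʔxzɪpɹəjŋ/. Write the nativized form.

ʔɪxɪzɪpɹəjŋə

The consonants /ʔ/, /x/, /ŋ/ cannot be parsed into a legal (C)V(C) syllable (at most one coda consonant is licensed; onsets are limited to one consonant).
Inserting the epenthetic vowel yields /ʔ/ → /ʔɪ/, /x/ → /xɪ/, /ŋ/ → /ŋə/.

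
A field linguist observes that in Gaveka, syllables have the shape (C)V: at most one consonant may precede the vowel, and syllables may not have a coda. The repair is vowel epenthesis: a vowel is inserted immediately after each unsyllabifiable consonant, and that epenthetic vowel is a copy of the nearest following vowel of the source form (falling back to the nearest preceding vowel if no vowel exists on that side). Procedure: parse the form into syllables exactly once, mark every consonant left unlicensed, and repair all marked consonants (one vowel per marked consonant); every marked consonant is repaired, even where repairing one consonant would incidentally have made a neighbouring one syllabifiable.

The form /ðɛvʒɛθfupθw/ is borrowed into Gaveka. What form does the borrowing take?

ðɛvɛʒɛθufupuθuwu

Syllabifying with onset maximization leaves /v/, /θ/, /p/, /θ/, /w/ stranded (no codas are permitted; onsets are limited to one consonant).
Inserting the epenthetic vowel yields /v/ → /vɛ/, /θ/ → /θu/, /p/ → /pu/, /θ/ → /θu/, /w/ → /wu/.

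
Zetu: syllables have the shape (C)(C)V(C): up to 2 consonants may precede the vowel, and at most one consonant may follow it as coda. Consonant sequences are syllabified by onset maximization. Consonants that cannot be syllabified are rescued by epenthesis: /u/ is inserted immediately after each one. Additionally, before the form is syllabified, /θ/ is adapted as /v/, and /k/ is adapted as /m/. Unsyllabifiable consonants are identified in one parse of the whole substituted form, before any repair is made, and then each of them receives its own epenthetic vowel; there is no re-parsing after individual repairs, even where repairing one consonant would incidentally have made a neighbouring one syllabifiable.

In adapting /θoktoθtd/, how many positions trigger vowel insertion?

After substitution the input is /vomtovtd/.
The unsyllabifiable consonants are /t/, /d/; each receives one epenthetic vowel.

2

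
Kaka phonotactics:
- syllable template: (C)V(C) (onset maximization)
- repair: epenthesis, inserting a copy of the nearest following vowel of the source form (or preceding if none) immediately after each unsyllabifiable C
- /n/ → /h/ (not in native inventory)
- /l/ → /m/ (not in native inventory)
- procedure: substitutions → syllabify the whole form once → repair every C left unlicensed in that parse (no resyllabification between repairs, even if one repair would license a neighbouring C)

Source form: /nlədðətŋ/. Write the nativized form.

həmədðətŋə

Substitution: /n/ → /h/, /l/ → /m/, giving /hmədðətŋ/.
Syllabifying with onset maximization leaves /h/, /ŋ/ stranded (at most one coda consonant is licensed; onsets are limited to one consonant).
Each unlicensed consonant becomes the onset of a new syllable: /h/ → /hə/, /ŋ/ → /ŋə/.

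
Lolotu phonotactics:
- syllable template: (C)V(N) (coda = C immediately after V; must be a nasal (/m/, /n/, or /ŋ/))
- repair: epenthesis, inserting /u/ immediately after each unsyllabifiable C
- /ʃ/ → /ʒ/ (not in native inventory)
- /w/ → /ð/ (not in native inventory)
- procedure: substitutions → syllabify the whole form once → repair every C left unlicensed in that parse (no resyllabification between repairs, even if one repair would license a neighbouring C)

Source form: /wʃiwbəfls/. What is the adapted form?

ðuʒiðubəfulusu

Substitution: /w/ → /ð/, /ʃ/ → /ʒ/, giving /ðʒiðbəfls/.
Under (C)V(N), the unsyllabifiable consonants are /ð/, /ð/, /f/, /l/, /s/ (only a nasal (/m/, /n/, or /ŋ/) is licensed in coda position; onsets are limited to one consonant).
Epenthesis after each stranded consonant: /ð/ → /ðu/, /ð/ → /ðu/, /f/ → /fu/, /l/ → /lu/, /s/ → /su/.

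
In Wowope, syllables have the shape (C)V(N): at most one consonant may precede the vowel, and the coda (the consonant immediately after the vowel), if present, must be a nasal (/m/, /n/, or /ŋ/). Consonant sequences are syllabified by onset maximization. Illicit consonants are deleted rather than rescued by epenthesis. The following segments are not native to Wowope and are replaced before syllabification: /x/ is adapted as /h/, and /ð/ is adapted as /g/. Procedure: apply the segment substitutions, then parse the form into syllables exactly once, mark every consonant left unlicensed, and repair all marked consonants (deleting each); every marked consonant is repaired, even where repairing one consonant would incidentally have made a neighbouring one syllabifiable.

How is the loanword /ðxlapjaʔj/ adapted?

laja

Substitution: /ð/ → /g/, /x/ → /h/, giving /ghlapjaʔj/.
The consonants /g/, /h/, /p/, /ʔ/, /j/ cannot be parsed into a legal (C)V(N) syllable (only a nasal (/m/, /n/, or /ŋ/) is licensed in coda position; onsets are limited to one consonant).
Deletion applies to /g/, /h/, /p/, /ʔ/, /j/.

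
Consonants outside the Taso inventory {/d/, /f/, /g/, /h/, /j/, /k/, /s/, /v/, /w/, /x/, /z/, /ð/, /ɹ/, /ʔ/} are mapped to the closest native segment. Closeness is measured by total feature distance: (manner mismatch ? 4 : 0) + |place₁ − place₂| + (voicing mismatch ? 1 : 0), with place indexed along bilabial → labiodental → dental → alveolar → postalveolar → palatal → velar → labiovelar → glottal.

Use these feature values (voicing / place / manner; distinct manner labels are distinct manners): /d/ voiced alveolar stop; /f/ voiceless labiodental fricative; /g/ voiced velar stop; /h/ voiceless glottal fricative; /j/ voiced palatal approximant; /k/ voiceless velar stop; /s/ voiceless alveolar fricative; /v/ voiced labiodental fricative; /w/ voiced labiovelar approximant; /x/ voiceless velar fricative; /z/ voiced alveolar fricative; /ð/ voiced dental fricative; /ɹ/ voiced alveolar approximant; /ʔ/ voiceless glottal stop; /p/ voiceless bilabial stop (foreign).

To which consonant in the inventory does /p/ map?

/d/ is closest: same manner (stop), place distance 3 (bilabial→alveolar), voicing differs (+1); total 4. Next closest is /f/ at distance 5.

d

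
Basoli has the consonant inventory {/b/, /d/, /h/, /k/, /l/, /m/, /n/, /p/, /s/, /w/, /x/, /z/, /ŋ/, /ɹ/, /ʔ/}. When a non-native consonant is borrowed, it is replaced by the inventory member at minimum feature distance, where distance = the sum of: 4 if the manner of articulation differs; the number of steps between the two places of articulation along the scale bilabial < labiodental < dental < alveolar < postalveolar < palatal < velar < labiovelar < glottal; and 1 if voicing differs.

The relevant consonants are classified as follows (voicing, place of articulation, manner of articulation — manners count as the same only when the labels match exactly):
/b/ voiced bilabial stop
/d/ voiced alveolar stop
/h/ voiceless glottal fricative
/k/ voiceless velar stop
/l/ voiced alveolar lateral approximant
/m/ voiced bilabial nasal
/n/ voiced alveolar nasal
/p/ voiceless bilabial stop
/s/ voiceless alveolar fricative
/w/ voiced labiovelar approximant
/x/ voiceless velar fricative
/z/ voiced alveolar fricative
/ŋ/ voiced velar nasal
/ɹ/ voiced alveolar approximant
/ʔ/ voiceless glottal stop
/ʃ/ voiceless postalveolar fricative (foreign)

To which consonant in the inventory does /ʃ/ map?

s

/s/ is closest: same manner (fricative), place distance 1 (postalveolar→alveolar), same voicing; total 1. Next closest is /x/ at distance 2.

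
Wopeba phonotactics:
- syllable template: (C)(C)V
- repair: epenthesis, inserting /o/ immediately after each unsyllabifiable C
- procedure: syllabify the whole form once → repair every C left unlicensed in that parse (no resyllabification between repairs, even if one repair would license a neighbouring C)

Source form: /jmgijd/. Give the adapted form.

Under (C)(C)V, the unsyllabifiable consonants are /j/, /j/, /d/ (no codas are permitted; onsets may contain at most 2 consonants).
Inserting the epenthetic vowel yields /j/ → /jo/, /j/ → /jo/, /d/ → /do/.

jomgijodo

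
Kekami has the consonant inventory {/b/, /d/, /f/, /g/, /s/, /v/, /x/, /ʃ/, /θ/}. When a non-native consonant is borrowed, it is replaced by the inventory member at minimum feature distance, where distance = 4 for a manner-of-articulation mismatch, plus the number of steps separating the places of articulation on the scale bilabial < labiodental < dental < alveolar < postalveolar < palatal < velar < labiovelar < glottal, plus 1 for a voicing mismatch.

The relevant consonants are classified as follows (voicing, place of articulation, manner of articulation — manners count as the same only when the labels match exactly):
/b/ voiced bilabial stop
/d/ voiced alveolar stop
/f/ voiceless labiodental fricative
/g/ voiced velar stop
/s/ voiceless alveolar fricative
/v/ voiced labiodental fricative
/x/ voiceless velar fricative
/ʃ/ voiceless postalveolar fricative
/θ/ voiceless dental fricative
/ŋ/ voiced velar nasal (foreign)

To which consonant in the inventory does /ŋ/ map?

g

/g/ is closest: manner differs (nasal→stop, +4), place distance 0 (velar→velar), same voicing; total 4. Next closest is /x/ at distance 5.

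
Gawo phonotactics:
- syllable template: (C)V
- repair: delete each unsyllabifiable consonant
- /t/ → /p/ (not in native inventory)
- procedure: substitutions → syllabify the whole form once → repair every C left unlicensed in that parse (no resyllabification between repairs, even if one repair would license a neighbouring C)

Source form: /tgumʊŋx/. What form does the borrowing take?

gumʊ

Substitution: /t/ → /p/, giving /pgumʊŋx/.
Syllabifying with onset maximization leaves /p/, /ŋ/, /x/ stranded (no codas are permitted; onsets are limited to one consonant).
Deleting the stranded consonants removes /p/, /ŋ/, /x/.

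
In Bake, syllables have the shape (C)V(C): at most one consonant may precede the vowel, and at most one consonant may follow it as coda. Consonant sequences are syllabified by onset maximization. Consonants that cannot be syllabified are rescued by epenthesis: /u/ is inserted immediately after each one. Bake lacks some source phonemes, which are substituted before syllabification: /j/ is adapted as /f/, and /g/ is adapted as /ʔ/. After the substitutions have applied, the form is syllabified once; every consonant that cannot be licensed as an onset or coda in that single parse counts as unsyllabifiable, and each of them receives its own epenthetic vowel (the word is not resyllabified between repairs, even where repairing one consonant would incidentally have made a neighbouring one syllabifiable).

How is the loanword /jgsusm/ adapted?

Substitution: /j/ → /f/, /g/ → /ʔ/, giving /fʔsusm/.
The consonants /f/, /ʔ/, /m/ cannot be parsed into a legal (C)V(C) syllable (at most one coda consonant is licensed; onsets are limited to one consonant).
Epenthesis after each stranded consonant: /f/ → /fu/, /ʔ/ → /ʔu/, /m/ → /mu/.

fuʔususmu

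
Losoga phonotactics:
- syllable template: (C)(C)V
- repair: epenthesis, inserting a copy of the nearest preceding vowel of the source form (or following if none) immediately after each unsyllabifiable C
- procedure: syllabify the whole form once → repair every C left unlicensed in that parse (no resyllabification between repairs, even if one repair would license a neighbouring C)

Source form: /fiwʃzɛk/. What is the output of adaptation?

The consonants /w/, /k/ cannot be parsed into a legal (C)(C)V syllable (no codas are permitted; onsets may contain at most 2 consonants).
Epenthesis after each stranded consonant: /w/ → /wi/, /k/ → /kɛ/.

fiwiʃzɛkɛ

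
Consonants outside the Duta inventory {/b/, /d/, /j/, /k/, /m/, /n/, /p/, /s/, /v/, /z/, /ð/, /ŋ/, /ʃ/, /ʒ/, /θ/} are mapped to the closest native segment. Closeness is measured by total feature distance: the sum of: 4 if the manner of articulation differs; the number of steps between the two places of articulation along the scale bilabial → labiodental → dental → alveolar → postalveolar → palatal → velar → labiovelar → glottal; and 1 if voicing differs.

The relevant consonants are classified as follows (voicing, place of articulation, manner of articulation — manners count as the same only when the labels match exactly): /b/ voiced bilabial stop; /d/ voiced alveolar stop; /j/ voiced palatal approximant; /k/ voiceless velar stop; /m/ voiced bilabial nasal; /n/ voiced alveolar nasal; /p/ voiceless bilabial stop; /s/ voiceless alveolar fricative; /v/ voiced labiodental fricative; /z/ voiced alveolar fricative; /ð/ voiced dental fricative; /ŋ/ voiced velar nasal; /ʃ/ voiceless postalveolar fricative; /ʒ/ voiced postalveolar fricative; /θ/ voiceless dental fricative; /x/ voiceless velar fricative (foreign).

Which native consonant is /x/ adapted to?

/ʃ/ is closest: same manner (fricative), place distance 2 (velar→postalveolar), same voicing; total 2. Next closest is /s/ at distance 3.

ʃ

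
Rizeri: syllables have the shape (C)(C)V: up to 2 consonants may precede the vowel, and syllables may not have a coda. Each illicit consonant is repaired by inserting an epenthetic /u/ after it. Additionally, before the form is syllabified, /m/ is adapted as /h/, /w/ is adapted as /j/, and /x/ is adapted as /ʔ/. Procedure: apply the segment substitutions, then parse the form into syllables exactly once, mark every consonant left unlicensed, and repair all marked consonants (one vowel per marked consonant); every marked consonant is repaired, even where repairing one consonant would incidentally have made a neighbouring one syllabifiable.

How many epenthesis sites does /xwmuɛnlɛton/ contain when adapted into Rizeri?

After substitution the input is /ʔjhuɛnlɛton/.
The unsyllabifiable consonants are /ʔ/, /n/; each receives one epenthetic vowel.

2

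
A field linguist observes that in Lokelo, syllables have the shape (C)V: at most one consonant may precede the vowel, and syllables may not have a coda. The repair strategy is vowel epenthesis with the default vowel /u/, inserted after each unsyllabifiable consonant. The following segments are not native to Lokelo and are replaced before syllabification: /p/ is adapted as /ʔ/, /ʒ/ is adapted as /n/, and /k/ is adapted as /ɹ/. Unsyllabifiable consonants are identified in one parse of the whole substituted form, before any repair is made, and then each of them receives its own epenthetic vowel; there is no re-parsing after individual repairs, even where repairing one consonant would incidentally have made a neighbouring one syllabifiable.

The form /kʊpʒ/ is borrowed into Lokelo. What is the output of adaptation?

Substitution: /k/ → /ɹ/, /p/ → /ʔ/, /ʒ/ → /n/, giving /ɹʊʔn/.
Under (C)V, the unsyllabifiable consonants are /ʔ/, /n/ (no codas are permitted; onsets are limited to one consonant).
Each unlicensed consonant becomes the onset of a new syllable: /ʔ/ → /ʔu/, /n/ → /nu/.

ɹʊʔunu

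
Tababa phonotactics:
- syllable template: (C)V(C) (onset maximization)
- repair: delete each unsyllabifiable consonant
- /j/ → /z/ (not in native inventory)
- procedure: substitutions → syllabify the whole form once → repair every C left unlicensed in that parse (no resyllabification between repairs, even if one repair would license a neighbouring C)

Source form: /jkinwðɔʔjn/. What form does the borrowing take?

kinðɔʔ

Substitution: /j/ → /z/, giving /zkinwðɔʔzn/.
Under (C)V(C), the unsyllabifiable consonants are /z/, /w/, /z/, /n/ (at most one coda consonant is licensed; onsets are limited to one consonant).
Each unlicensed consonant is deleted: /z/, /w/, /z/, /n/.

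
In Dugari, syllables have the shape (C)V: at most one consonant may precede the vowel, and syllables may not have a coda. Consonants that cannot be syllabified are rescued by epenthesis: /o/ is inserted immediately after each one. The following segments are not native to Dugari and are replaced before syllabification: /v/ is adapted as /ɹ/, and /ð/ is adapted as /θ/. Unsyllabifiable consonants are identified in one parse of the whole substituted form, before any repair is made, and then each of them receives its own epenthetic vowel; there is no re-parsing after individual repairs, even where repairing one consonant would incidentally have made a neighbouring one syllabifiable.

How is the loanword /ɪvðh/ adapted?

ɪɹoθoho

Substitution: /v/ → /ɹ/, /ð/ → /θ/, giving /ɪɹθh/.
The consonants /ɹ/, /θ/, /h/ cannot be parsed into a legal (C)V syllable (no codas are permitted; onsets are limited to one consonant).
Each unlicensed consonant becomes the onset of a new syllable: /ɹ/ → /ɹo/, /θ/ → /θo/, /h/ → /ho/.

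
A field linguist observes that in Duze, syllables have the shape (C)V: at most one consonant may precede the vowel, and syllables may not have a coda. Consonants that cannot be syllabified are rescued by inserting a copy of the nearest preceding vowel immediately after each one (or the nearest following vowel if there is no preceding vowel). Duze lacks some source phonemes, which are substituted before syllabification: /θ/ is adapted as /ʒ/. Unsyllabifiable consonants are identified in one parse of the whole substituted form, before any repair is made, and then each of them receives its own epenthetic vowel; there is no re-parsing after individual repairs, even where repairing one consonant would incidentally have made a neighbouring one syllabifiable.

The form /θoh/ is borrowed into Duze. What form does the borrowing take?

ʒoho

Substitution: /θ/ → /ʒ/, giving /ʒoh/.
Under (C)V, the unsyllabifiable consonants are /h/ (no codas are permitted; onsets are limited to one consonant).
Each unlicensed consonant becomes the onset of a new syllable: /h/ → /ho/.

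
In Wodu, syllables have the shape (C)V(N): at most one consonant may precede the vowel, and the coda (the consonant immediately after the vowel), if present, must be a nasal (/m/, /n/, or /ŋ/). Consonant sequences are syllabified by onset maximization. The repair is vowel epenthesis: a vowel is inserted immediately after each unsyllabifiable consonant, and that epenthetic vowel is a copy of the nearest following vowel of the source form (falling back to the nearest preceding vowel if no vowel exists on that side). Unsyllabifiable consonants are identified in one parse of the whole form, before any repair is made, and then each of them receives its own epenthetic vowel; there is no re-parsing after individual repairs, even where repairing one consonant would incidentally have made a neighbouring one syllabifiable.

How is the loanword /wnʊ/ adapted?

The consonants /w/ cannot be parsed into a legal (C)V(N) syllable (only a nasal (/m/, /n/, or /ŋ/) is licensed in coda position; onsets are limited to one consonant).
Inserting the epenthetic vowel yields /w/ → /wʊ/.

wʊnʊ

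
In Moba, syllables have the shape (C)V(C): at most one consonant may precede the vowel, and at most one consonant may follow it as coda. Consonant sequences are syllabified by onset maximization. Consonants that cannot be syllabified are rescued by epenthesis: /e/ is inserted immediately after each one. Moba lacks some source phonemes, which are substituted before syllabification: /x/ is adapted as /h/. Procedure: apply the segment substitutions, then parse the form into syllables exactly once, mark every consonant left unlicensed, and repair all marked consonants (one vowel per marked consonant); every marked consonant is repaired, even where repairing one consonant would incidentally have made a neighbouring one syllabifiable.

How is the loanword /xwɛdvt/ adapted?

hewɛdvete

Substitution: /x/ → /h/, giving /hwɛdvt/.
The consonants /h/, /v/, /t/ cannot be parsed into a legal (C)V(C) syllable (at most one coda consonant is licensed; onsets are limited to one consonant).
Each unlicensed consonant becomes the onset of a new syllable: /h/ → /he/, /v/ → /ve/, /t/ → /te/.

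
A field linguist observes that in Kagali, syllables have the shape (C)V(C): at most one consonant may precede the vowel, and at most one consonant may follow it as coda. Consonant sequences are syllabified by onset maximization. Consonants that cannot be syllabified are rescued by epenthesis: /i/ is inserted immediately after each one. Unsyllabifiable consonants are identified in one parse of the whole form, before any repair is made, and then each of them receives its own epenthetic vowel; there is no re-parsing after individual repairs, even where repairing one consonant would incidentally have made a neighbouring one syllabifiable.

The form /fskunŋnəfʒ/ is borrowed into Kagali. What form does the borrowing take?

fisikunŋinəfʒi

Under (C)V(C), the unsyllabifiable consonants are /f/, /s/, /ŋ/, /ʒ/ (at most one coda consonant is licensed; onsets are limited to one consonant).
Inserting the epenthetic vowel yields /f/ → /fi/, /s/ → /si/, /ŋ/ → /ŋi/, /ʒ/ → /ʒi/.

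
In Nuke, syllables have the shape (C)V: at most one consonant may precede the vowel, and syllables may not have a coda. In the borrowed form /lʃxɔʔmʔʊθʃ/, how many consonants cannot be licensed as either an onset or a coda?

6

The consonants /l/, /ʃ/, /ʔ/, /m/, /θ/, /ʃ/ cannot be parsed into a legal (C)V syllable (no codas are permitted; onsets are limited to one consonant).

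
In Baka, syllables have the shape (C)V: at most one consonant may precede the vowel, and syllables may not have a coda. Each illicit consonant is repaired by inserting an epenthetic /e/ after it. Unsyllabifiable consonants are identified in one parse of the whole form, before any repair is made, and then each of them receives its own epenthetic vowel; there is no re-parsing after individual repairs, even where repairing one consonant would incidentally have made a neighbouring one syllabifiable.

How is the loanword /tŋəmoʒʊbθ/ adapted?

teŋəmoʒʊbeθe

Under (C)V, the unsyllabifiable consonants are /t/, /b/, /θ/ (no codas are permitted; onsets are limited to one consonant).
Epenthesis after each stranded consonant: /t/ → /te/, /b/ → /be/, /θ/ → /θe/.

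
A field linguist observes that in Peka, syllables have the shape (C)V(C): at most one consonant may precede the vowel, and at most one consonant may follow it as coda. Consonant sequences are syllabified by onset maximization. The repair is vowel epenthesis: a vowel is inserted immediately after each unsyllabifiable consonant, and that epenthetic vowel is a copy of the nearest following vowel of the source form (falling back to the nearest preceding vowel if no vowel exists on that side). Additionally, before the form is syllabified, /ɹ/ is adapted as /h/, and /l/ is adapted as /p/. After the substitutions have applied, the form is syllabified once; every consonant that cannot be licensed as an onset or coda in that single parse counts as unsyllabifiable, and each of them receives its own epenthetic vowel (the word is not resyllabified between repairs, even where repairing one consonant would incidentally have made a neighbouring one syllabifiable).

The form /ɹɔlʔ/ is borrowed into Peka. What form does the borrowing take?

Substitution: /ɹ/ → /h/, /l/ → /p/, giving /hɔpʔ/.
Under (C)V(C), the unsyllabifiable consonants are /ʔ/ (at most one coda consonant is licensed; onsets are limited to one consonant).
Epenthesis after each stranded consonant: /ʔ/ → /ʔɔ/.

hɔpʔɔ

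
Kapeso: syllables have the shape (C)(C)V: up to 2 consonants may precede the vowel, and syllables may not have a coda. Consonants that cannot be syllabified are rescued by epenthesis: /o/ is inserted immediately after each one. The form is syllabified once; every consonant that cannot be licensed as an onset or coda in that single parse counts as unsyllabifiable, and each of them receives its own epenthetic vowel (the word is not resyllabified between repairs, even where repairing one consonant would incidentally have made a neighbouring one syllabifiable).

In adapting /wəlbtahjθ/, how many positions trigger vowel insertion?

4

The unsyllabifiable consonants are /l/, /h/, /j/, /θ/; each receives one epenthetic vowel.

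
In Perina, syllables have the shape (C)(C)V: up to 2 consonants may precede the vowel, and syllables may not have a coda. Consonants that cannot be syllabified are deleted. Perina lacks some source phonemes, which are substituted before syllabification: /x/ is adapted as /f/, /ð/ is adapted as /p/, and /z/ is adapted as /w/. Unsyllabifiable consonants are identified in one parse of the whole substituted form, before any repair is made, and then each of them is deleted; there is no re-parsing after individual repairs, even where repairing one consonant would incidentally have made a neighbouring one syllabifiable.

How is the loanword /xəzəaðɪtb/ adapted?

fəwəapɪ

Substitution: /x/ → /f/, /z/ → /w/, /ð/ → /p/, giving /fəwəapɪtb/.
Under (C)(C)V, the unsyllabifiable consonants are /t/, /b/ (no codas are permitted; onsets may contain at most 2 consonants).
Deleting the stranded consonants removes /t/, /b/.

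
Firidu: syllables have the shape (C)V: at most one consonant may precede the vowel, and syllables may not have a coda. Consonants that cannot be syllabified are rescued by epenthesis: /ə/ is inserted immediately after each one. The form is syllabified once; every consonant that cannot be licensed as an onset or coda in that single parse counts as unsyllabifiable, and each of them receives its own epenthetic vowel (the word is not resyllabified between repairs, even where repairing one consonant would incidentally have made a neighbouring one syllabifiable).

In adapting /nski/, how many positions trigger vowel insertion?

The unsyllabifiable consonants are /n/, /s/; each receives one epenthetic vowel.

2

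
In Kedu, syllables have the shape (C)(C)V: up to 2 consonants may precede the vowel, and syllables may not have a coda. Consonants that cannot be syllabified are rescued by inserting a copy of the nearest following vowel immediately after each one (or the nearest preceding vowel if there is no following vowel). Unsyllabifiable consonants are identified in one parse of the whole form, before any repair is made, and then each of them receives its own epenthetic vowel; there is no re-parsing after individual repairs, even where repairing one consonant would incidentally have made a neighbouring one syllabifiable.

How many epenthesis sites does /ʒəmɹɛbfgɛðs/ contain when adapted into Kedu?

The unsyllabifiable consonants are /b/, /ð/, /s/; each receives one epenthetic vowel.

3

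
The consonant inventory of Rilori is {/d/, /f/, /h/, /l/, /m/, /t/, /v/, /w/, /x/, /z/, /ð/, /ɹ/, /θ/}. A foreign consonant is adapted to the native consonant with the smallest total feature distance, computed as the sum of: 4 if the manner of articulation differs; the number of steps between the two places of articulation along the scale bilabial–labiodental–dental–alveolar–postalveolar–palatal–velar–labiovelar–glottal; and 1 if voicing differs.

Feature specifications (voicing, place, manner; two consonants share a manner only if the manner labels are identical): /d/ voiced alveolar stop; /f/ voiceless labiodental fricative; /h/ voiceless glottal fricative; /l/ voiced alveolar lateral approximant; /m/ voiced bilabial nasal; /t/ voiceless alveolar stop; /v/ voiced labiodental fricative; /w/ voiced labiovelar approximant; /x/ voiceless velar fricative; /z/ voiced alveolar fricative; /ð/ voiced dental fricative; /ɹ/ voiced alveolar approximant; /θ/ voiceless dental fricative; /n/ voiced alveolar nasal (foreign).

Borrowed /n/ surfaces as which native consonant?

/m/ is closest: same manner (nasal), place distance 3 (alveolar→bilabial), same voicing; total 3. Next closest is /d/ at distance 4.

m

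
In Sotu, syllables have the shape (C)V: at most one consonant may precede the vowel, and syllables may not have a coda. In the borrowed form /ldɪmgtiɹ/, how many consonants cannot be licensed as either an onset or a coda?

4

Syllabifying with onset maximization leaves /l/, /m/, /g/, /ɹ/ stranded (no codas are permitted; onsets are limited to one consonant).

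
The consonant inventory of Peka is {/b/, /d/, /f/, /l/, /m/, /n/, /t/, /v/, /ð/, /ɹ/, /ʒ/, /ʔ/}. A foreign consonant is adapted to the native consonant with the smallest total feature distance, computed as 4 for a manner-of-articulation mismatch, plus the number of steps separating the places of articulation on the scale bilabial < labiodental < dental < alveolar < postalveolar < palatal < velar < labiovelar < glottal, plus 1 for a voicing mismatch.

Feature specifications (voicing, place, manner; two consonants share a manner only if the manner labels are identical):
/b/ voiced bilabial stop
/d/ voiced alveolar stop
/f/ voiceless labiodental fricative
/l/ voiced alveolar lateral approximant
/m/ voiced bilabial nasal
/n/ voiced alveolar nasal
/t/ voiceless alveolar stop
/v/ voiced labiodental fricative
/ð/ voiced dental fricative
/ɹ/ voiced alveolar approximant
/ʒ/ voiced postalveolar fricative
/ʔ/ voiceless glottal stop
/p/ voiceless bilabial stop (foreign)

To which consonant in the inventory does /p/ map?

/b/ is closest: same manner (stop), place distance 0 (bilabial→bilabial), voicing differs (+1); total 1. Next closest is /t/ at distance 3.

b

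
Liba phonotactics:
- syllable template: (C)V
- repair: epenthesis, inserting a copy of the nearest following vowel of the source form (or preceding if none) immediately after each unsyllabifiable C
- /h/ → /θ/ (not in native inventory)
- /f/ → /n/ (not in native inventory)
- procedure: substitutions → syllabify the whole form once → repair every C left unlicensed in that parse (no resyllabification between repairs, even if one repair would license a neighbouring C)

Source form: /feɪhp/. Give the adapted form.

neɪθɪpɪ

Substitution: /f/ → /n/, /h/ → /θ/, giving /neɪθp/.
Under (C)V, the unsyllabifiable consonants are /θ/, /p/ (no codas are permitted; onsets are limited to one consonant).
Each unlicensed consonant becomes the onset of a new syllable: /θ/ → /θɪ/, /p/ → /pɪ/.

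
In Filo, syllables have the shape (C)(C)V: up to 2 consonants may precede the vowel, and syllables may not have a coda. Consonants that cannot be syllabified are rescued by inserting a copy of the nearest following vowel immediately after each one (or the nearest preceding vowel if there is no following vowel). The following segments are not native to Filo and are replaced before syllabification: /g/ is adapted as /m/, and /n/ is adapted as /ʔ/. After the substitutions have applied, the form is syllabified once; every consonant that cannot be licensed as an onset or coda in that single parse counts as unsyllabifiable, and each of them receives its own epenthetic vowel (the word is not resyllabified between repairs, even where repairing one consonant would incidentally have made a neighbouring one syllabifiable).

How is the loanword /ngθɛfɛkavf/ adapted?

ʔɛmθɛfɛkavafa

Substitution: /n/ → /ʔ/, /g/ → /m/, giving /ʔmθɛfɛkavf/.
Under (C)(C)V, the unsyllabifiable consonants are /ʔ/, /v/, /f/ (no codas are permitted; onsets may contain at most 2 consonants).
Inserting the epenthetic vowel yields /ʔ/ → /ʔɛ/, /v/ → /va/, /f/ → /fa/.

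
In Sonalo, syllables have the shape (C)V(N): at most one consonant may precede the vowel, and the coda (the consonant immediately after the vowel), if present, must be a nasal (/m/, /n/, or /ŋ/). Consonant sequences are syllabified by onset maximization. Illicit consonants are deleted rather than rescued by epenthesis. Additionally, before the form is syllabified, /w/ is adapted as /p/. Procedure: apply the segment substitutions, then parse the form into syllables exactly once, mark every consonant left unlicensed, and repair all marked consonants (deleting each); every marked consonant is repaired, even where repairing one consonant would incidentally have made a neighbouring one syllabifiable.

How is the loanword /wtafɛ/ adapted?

Substitution: /w/ → /p/, giving /ptafɛ/.
Syllabifying with onset maximization leaves /p/ stranded (only a nasal (/m/, /n/, or /ŋ/) is licensed in coda position; onsets are limited to one consonant).
Deleting the stranded consonants removes /p/.

tafɛ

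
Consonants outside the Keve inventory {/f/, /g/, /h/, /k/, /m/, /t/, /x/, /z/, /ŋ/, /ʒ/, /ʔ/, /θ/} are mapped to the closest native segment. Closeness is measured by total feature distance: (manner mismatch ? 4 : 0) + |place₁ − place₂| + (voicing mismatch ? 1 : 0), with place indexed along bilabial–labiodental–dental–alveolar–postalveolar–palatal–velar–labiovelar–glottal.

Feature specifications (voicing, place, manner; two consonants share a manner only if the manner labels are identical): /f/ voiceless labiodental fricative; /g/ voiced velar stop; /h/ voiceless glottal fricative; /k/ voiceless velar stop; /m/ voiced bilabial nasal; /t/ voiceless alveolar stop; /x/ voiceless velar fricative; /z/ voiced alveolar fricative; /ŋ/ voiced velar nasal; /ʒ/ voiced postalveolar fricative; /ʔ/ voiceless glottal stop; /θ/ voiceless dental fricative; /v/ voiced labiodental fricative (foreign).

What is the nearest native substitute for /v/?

/f/ is closest: same manner (fricative), place distance 0 (labiodental→labiodental), voicing differs (+1); total 1. Next closest is /z/ at distance 2.

f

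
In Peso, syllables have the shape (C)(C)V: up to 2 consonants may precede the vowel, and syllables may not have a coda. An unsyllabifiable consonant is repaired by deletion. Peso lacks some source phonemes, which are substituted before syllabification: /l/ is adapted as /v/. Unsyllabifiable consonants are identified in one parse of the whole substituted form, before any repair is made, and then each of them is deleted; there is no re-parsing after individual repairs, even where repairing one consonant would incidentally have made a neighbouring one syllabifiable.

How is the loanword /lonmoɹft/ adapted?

vonmo

Substitution: /l/ → /v/, giving /vonmoɹft/.
Syllabifying with onset maximization leaves /ɹ/, /f/, /t/ stranded (no codas are permitted; onsets may contain at most 2 consonants).
Each unlicensed consonant is deleted: /ɹ/, /f/, /t/.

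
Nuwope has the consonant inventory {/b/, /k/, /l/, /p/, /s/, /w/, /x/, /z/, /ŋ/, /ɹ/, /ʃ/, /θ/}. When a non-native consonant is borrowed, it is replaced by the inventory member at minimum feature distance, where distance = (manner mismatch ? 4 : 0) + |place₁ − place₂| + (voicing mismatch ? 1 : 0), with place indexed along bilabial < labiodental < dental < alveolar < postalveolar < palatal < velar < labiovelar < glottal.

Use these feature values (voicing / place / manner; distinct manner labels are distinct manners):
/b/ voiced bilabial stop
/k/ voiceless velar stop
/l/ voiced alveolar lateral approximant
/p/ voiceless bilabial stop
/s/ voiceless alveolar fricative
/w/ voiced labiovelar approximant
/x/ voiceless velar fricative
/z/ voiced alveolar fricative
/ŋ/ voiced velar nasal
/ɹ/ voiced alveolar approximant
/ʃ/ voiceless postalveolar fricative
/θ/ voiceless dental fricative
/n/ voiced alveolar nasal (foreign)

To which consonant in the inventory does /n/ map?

ŋ

/ŋ/ is closest: same manner (nasal), place distance 3 (alveolar→velar), same voicing; total 3. Next closest is /l/ at distance 4.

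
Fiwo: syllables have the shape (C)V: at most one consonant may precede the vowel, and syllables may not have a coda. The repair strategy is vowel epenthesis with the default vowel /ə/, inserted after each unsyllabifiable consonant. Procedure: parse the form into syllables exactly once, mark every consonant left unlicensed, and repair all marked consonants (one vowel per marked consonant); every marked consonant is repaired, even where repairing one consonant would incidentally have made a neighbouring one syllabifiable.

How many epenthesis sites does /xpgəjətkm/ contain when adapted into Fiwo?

The unsyllabifiable consonants are /x/, /p/, /t/, /k/, /m/; each receives one epenthetic vowel.

5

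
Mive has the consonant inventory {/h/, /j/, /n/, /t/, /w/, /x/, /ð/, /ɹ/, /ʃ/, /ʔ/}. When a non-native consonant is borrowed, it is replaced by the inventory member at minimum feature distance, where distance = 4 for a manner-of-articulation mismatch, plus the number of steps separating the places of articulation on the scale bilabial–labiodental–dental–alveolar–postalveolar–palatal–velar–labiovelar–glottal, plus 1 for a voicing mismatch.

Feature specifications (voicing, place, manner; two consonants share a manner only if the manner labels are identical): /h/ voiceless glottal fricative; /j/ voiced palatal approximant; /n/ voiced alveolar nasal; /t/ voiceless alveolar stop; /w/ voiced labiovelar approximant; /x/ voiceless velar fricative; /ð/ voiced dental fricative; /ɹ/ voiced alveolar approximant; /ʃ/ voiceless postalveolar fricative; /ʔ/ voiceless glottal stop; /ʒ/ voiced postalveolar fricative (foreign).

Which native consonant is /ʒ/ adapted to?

ʃ

/ʃ/ is closest: same manner (fricative), place distance 0 (postalveolar→postalveolar), voicing differs (+1); total 1. Next closest is /ð/ at distance 2.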